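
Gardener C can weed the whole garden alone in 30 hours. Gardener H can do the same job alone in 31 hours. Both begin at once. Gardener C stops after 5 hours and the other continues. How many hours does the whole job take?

155/6 hours

In the first 5 hours the combined rate is 61/930, so 61/186 of the job is done, leaving 125/186.
After Gardener C leaves the rate is 1/31 per hour; the remaining 125/186 takes 125/6 hours.
Total = 5 + 125/6 = 155/6 hours.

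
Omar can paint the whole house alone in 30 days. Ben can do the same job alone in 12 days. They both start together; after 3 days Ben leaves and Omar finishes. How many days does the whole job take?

In the first 3 days the combined rate is 7/60, so 7/20 of the job is done, leaving 13/20.
After Ben leaves the rate is 1/30 per day; the remaining 13/20 takes 39/2 days.
Total = 3 + 39/2 = 45/2 days.

45/2 days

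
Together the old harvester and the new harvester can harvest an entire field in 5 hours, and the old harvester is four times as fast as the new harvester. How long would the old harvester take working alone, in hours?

Let the new harvester's rate be r; then the old harvester's rate is 4r, so together (4 + 1)r = 5r = 1/5.
Thus r = 1/25 per hour.
The new harvester alone: 25 hours; the old harvester alone: 25/4 hours.

25/4 hours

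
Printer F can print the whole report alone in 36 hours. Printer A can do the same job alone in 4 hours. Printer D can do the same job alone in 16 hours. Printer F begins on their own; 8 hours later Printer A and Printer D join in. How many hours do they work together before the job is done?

16/7 hours

In the first 8 hours Printer F alone does 8/36 = 2/9 of the job, leaving 7/9.
Once everyone is working, combined rate: 1/36 + 1/4 + 1/16 = (4 + 36 + 9)/144 = 49/144 per hour.
Remaining 7/9 at 49/144 per hour takes 16/7 hours.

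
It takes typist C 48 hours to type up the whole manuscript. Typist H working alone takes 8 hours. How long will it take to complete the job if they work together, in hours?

Combined rate: 1/48 + 1/8 = (1 + 6)/48 = 7/48 per hour.
Time = 1 ÷ (7/48) = 48/7 hours.

48/7 hours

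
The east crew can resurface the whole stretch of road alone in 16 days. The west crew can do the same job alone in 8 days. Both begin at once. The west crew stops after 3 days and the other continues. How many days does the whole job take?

10 days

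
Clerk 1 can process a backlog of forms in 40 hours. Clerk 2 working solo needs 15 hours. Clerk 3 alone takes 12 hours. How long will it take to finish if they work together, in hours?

40/7 hours

Combined rate: 1/40 + 1/15 + 1/12 = (3 + 8 + 10)/120 = 21/120 = 7/40 per hour.
Time = 1 ÷ (7/40) = 40/7 hours.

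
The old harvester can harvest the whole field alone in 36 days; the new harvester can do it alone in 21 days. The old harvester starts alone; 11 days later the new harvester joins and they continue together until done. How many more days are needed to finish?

175/19 days

In 11 days the old harvester does 11/36 of the job, leaving 25/36.
The old harvester and the new harvester together work at 19/252 per day, so finishing takes 25/36 ÷ 19/252 = 175/19 days.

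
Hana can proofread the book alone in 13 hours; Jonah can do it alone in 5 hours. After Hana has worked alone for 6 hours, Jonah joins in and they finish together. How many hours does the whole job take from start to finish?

143/18 hours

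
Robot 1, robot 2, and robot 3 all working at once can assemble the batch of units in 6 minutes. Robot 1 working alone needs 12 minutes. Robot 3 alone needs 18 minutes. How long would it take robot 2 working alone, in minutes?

36 minutes

Combined rate is 1/6 per minute.
Known contribution: 1/12 + 1/18 = (3 + 2)/36 = 5/36 per minute.
So robot 2's rate is 1/6 − 5/36 = 1/36, meaning 36 minutes alone.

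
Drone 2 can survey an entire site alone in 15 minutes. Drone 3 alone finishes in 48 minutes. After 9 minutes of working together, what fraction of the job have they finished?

63/80

Combined rate: 1/15 + 1/48 = (16 + 5)/240 = 21/240 = 7/80 per minute.
In 9 minutes they complete 9·7/80 = 63/80 of the job.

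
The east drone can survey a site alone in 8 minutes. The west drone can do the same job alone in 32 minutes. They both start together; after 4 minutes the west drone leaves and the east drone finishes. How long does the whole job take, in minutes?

In the first 4 minutes the combined rate is 5/32, so 5/8 of the job is done, leaving 3/8.
After the west drone leaves the rate is 1/8 per minute; the remaining 3/8 takes 3 minutes.
Total = 4 + 3 = 7 minutes.

7 minutes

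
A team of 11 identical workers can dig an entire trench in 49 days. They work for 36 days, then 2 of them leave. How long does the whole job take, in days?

467/9 days

One worker does 1/539 of the job per day.
After 36 days with 11 workers, 36/49 is done (13/49 left).
With 9 workers the rate is 9/539, so the rest takes 13/49 ÷ 9/539 = 143/9 days.
Total = 36 + 143/9 = 467/9 days.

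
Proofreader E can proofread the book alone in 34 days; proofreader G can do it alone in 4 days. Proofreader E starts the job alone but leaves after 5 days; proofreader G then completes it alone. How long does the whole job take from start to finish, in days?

In 5 days proofreader E does 5/34 of the job, leaving 29/34.
Proofreader G works at 1/4 per day, so finishing takes 29/34 ÷ 1/4 = 58/17 days.
Total time = 5 + 58/17 = 143/17 days.

143/17 days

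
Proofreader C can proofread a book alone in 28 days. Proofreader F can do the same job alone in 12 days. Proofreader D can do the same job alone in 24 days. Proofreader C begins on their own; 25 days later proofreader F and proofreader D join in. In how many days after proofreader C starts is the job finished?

In the first 25 days proofreader C alone does 25/28 of the job, leaving 3/28.
Once everyone is working, combined rate: 1/28 + 1/12 + 1/24 = (6 + 14 + 7)/168 = 27/168 = 9/56 per day.
Remaining 3/28 at 9/56 per day takes 2/3 days.
Total from the start = 25 + 2/3 = 77/3 days.

77/3 days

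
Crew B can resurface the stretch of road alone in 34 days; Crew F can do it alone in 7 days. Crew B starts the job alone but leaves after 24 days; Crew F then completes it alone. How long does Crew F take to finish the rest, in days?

In 24 days Crew B does 24/34 = 12/17 of the job, leaving 5/17.
Crew F works at 1/7 per day, so finishing takes 5/17 ÷ 1/7 = 35/17 days.

35/17 days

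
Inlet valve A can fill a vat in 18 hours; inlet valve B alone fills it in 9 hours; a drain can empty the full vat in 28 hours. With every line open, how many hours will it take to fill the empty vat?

Net rate = 1/18 + 1/9 − 1/28 = (14 + 28 − 9)/252 = 33/252 = 11/84 per hour.
Filling time = 1 ÷ (11/84) = 84/11 hours.

84/11 hours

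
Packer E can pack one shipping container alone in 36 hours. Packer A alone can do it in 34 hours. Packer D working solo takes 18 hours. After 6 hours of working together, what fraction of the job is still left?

11/34

Combined rate: 1/36 + 1/34 + 1/18 = (17 + 18 + 34)/612 = 69/612 = 23/204 per hour.
In 6 hours they complete 6·23/204 = 23/34 of the job.
So 11/34 remains.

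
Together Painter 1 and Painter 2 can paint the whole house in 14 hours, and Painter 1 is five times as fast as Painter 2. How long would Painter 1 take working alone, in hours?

84/5 hours

Let Painter 2's rate be r; then Painter 1's rate is 5r, so together (5 + 1)r = 6r = 1/14.
Thus r = 1/84 per hour.
Painter 2 alone: 84 hours; Painter 1 alone: 84/5 hours.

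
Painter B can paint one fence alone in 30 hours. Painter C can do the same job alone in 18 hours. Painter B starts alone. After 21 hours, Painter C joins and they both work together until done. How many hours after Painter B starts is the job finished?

In the first 21 hours Painter B alone does 21/30 = 7/10 of the job, leaving 3/10.
Once everyone is working, combined rate: 1/30 + 1/18 = (3 + 5)/90 = 8/90 = 4/45 per hour.
Remaining 3/10 at 4/45 per hour takes 27/8 hours.
Total from the start = 21 + 27/8 = 195/8 hours.

195/8 hours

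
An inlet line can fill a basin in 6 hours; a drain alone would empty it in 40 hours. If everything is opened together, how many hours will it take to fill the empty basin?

Net rate = 1/6 − 1/40 = (20 − 3)/120 = 17/120 per hour.
Filling time = 1 ÷ (17/120) = 120/17 hours.

120/17 hours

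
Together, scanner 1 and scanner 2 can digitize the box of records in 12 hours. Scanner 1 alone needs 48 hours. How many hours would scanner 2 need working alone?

16 hours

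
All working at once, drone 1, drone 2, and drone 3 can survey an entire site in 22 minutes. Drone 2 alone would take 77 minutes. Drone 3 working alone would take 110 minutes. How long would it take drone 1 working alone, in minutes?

385/9 minutes

Combined rate is 1/22 per minute.
Known contribution: 1/77 + 1/110 = (10 + 7)/770 = 17/770 per minute.
So drone 1's rate is 1/22 − 17/770 = 9/385, meaning 385/9 minutes alone.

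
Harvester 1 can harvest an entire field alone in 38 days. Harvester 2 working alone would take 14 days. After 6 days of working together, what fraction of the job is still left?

55/133

Combined rate: 1/38 + 1/14 = (7 + 19)/266 = 26/266 = 13/133 per day.
In 6 days they complete 6·13/133 = 78/133 of the job.
So 55/133 remains.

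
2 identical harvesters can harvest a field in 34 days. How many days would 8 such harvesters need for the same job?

17/2 days

Total work is 2·34 = 68 harvester-days.
With 8 harvesters: 68/8 = 17/2 days.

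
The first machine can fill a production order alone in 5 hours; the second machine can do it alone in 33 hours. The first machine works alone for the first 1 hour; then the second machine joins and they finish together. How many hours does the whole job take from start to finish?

In 1 hour the first machine does 1/5 of the job, leaving 4/5.
The first machine and the second machine together work at 38/165 per hour, so finishing takes 4/5 ÷ 38/165 = 66/19 hours.
Total time = 1 + 66/19 = 85/19 hours.

85/19 hours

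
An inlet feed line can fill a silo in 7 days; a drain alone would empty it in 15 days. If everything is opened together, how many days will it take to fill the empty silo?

Net rate = 1/7 − 1/15 = (15 − 7)/105 = 8/105 per day.
Filling time = 1 ÷ (8/105) = 105/8 days.

105/8 days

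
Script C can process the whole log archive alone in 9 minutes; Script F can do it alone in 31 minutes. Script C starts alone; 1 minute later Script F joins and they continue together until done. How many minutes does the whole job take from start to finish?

36/5 minutes

In 1 minute Script C does 1/9 of the job, leaving 8/9.
Script C and Script F together work at 40/279 per minute, so finishing takes 8/9 ÷ 40/279 = 31/5 minutes.
Total time = 1 + 31/5 = 36/5 minutes.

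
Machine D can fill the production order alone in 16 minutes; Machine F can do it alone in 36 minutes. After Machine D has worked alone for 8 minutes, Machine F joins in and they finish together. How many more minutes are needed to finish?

In 8 minutes Machine D does 8/16 = 1/2 of the job, leaving 1/2.
Machine D and Machine F together work at 13/144 per minute, so finishing takes 1/2 ÷ 13/144 = 72/13 minutes.

72/13 minutes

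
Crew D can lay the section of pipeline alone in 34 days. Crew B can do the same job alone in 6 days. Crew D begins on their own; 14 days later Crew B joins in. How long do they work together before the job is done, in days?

3 days

In the first 14 days Crew D alone does 14/34 = 7/17 of the job, leaving 10/17.
Once everyone is working, combined rate: 1/34 + 1/6 = (3 + 17)/102 = 20/102 = 10/51 per day.
Remaining 10/17 at 10/51 per day takes 3 days.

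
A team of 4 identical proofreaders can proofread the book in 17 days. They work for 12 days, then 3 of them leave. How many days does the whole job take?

32 days

One proofreader does 1/68 of the job per day.
After 12 days with 4 proofreaders, 12/17 is done (5/17 left).
With 1 proofreader the rate is 1/68, so the rest takes 5/17 ÷ 1/68 = 20 days.
Total = 12 + 20 = 32 days.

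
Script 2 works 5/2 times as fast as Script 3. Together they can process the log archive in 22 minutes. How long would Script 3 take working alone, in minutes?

77 minutes

Let Script 3's rate be r; then Script 2's rate is (5/2)r, so together (5/2 + 1)r = (7/2)r = 1/22.
Thus r = 1/77 per minute.
Script 3 alone: 77 minutes; Script 2 alone: 154/5 minutes.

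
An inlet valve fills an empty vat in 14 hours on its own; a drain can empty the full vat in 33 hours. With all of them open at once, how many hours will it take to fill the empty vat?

462/19 hours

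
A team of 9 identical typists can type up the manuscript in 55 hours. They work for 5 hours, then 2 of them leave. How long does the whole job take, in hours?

One typist does 1/495 of the job per hour.
After 5 hours with 9 typists, 1/11 is done (10/11 left).
With 7 typists the rate is 7/495, so the rest takes 10/11 ÷ 7/495 = 450/7 hours.
Total = 5 + 450/7 = 485/7 hours.

485/7 hours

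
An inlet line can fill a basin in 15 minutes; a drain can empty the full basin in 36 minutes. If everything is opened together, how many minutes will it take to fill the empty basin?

180/7 minutes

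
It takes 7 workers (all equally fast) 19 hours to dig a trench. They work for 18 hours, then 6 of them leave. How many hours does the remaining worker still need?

One worker does 1/133 of the job per hour.
After 18 hours with 7 workers, 18/19 is done (1/19 left).
With 1 worker the rate is 1/133, so the rest takes 1/19 ÷ 1/133 = 7 hours.

7 hours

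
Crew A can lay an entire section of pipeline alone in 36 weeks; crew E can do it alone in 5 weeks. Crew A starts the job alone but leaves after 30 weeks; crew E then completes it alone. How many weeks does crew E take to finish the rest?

In 30 weeks crew A does 30/36 = 5/6 of the job, leaving 1/6.
Crew E works at 1/5 per week, so finishing takes 1/6 ÷ 1/5 = 5/6 weeks.

5/6 weeks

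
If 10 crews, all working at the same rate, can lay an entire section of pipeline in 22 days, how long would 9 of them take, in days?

220/9 days

Total work is 10·22 = 220 crew-days.
With 9 crews: 220/9 days.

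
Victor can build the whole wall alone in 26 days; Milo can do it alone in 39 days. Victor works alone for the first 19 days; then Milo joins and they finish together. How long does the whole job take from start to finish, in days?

In 19 days Victor does 19/26 of the job, leaving 7/26.
Victor and Milo together work at 5/78 per day, so finishing takes 7/26 ÷ 5/78 = 21/5 days.
Total time = 19 + 21/5 = 116/5 days.

116/5 days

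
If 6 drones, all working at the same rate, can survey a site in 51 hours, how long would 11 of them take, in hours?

Total work is 6·51 = 306 drone-hours.
With 11 drones: 306/11 hours.

306/11 hours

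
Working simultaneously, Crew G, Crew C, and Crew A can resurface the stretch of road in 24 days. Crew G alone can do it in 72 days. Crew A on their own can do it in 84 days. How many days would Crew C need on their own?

Combined rate is 1/24 per day.
Known contribution: 1/72 + 1/84 = (7 + 6)/504 = 13/504 per day.
So Crew C's rate is 1/24 − 13/504 = 1/63, meaning 63 days alone.

63 days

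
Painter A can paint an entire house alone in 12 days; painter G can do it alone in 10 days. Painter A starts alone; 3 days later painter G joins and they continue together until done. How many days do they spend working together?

In 3 days painter A does 3/12 = 1/4 of the job, leaving 3/4.
Painter A and painter G together work at 11/60 per day, so finishing takes 3/4 ÷ 11/60 = 45/11 days.

45/11 days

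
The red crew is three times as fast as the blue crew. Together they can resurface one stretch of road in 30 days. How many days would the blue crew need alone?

Let the blue crew's rate be r; then the red crew's rate is 3r, so together (3 + 1)r = 4r = 1/30.
Thus r = 1/120 per day.
The blue crew alone: 120 days; the red crew alone: 40 days.

120 days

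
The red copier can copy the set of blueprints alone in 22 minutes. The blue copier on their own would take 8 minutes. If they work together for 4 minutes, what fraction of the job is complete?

Combined rate: 1/22 + 1/8 = (4 + 11)/88 = 15/88 per minute.
In 4 minutes they complete 4·15/88 = 15/22 of the job.

15/22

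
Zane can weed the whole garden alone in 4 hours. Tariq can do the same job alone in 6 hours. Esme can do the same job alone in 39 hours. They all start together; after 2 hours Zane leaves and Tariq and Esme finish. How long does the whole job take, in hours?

In the first 2 hours the combined rate is 23/52, so 23/26 of the job is done, leaving 3/26.
After Zane leaves the rate is 5/26 per hour; the remaining 3/26 takes 3/5 hours.
Total = 2 + 3/5 = 13/5 hours.

13/5 hours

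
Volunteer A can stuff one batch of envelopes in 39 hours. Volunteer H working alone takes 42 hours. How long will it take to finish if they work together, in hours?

182/9 hours

With two workers the combined time is the product over the sum: 39·42/(39+42) = 1638/81 = 182/9 hours.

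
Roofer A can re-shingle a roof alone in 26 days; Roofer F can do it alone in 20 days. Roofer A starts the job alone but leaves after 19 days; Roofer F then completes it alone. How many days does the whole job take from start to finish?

317/13 days

In 19 days Roofer A does 19/26 of the job, leaving 7/26.
Roofer F works at 1/20 per day, so finishing takes 7/26 ÷ 1/20 = 70/13 days.
Total time = 19 + 70/13 = 317/13 days.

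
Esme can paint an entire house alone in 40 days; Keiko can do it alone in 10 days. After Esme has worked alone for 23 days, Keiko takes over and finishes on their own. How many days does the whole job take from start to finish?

109/4 days

In 23 days Esme does 23/40 of the job, leaving 17/40.
Keiko works at 1/10 per day, so finishing takes 17/40 ÷ 1/10 = 17/4 days.
Total time = 23 + 17/4 = 109/4 days.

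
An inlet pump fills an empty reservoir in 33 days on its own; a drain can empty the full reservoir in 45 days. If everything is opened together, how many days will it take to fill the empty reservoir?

495/4 days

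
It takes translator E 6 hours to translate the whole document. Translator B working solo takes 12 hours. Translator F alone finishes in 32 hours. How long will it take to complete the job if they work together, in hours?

Combined rate: 1/6 + 1/12 + 1/32 = (16 + 8 + 3)/96 = 27/96 = 9/32 per hour.
Time = 1 ÷ (9/32) = 32/9 hours.

32/9 hours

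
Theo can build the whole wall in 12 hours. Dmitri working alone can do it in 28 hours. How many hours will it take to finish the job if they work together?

42/5 hours

Combined rate: 1/12 + 1/28 = (7 + 3)/84 = 10/84 = 5/42 per hour.
Time = 1 ÷ (5/42) = 42/5 hours.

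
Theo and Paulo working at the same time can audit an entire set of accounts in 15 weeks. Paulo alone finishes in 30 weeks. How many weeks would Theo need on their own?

Combined rate is 1/15 per week.
Known contribution: 1/30 per week.
So Theo's rate is 1/15 − 1/30 = 1/30, meaning 30 weeks alone.

30 weeks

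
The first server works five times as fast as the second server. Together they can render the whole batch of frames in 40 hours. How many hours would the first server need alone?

Let the second server's rate be r; then the first server's rate is 5r, so together (5 + 1)r = 6r = 1/40.
Thus r = 1/240 per hour.
The second server alone: 240 hours; the first server alone: 48 hours.

48 hours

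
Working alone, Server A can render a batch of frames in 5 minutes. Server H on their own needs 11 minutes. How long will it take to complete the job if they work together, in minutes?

With two workers the combined time is the product over the sum: 5·11/(5+11) = 55/16 minutes.

55/16 minutes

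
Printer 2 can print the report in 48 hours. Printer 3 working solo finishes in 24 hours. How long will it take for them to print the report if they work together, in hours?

Combined rate: 1/48 + 1/24 = (1 + 2)/48 = 3/48 = 1/16 per hour.
Time = 1 ÷ (1/16) = 16 hours.

16 hours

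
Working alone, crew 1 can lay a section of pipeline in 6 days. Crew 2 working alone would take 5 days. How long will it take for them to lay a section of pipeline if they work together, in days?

30/11 days

Combined rate: 1/6 + 1/5 = (5 + 6)/30 = 11/30 per day.
Time = 1 ÷ (11/30) = 30/11 days.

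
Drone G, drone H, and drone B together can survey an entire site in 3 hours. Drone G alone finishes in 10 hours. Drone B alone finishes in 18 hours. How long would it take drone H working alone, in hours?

Combined rate is 1/3 per hour.
Known contribution: 1/10 + 1/18 = (9 + 5)/90 = 14/90 = 7/45 per hour.
So drone H's rate is 1/3 − 7/45 = 8/45, meaning 45/8 hours alone.

45/8 hours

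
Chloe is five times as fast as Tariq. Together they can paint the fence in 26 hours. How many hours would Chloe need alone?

Let Tariq's rate be r; then Chloe's rate is 5r, so together (5 + 1)r = 6r = 1/26.
Thus r = 1/156 per hour.
Tariq alone: 156 hours; Chloe alone: 156/5 hours.

156/5 hours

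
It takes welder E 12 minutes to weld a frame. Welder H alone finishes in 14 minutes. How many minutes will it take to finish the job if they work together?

84/13 minutes

Combined rate: 1/12 + 1/14 = (7 + 6)/84 = 13/84 per minute.
Time = 1 ÷ (13/84) = 84/13 minutes.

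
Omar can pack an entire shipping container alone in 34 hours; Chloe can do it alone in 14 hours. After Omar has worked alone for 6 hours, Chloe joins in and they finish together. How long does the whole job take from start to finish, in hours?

In 6 hours Omar does 6/34 = 3/17 of the job, leaving 14/17.
Omar and Chloe together work at 12/119 per hour, so finishing takes 14/17 ÷ 12/119 = 49/6 hours.
Total time = 6 + 49/6 = 85/6 hours.

85/6 hours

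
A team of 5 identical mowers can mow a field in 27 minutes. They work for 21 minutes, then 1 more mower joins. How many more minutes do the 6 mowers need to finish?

5 minutes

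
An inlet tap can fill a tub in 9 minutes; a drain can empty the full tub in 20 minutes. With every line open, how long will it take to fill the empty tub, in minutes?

Net rate = 1/9 − 1/20 = (20 − 9)/180 = 11/180 per minute.
Filling time = 1 ÷ (11/180) = 180/11 minutes.

180/11 minutes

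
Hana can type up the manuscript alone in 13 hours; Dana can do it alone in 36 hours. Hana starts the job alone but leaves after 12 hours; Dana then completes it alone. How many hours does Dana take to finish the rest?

36/13 hours

In 12 hours Hana does 12/13 of the job, leaving 1/13.
Dana works at 1/36 per hour, so finishing takes 1/13 ÷ 1/36 = 36/13 hours.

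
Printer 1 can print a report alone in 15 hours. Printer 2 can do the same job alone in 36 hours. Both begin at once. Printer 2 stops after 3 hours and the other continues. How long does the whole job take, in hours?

In the first 3 hours the combined rate is 17/180, so 17/60 of the job is done, leaving 43/60.
After Printer 2 leaves the rate is 1/15 per hour; the remaining 43/60 takes 43/4 hours.
Total = 3 + 43/4 = 55/4 hours.

55/4 hours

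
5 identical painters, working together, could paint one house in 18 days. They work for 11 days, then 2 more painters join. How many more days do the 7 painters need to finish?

5 days

One painter does 1/90 of the job per day.
After 11 days with 5 painters, 11/18 is done (7/18 left).
With 7 painters the rate is 7/90, so the rest takes 7/18 ÷ 7/90 = 5 days.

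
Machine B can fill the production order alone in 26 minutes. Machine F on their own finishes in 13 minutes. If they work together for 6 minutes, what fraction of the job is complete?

Combined rate: 1/26 + 1/13 = (1 + 2)/26 = 3/26 per minute.
In 6 minutes they complete 6·3/26 = 9/13 of the job.

9/13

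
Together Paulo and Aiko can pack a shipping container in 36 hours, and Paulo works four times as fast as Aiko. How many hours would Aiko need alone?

180 hours

Let Aiko's rate be r; then Paulo's rate is 4r, so together (4 + 1)r = 5r = 1/36.
Thus r = 1/180 per hour.
Aiko alone: 180 hours; Paulo alone: 45 hours.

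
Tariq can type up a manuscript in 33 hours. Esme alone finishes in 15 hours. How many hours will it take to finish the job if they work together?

165/16 hours

Combined rate: 1/33 + 1/15 = (5 + 11)/165 = 16/165 per hour.
Time = 1 ÷ (16/165) = 165/16 hours.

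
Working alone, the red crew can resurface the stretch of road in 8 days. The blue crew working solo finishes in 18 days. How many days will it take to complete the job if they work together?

With two workers the combined time is the product over the sum: 8·18/(8+18) = 144/26 = 72/13 days.

72/13 days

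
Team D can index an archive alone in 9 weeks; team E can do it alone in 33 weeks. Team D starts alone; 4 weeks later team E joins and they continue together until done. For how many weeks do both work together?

55/14 weeks

In 4 weeks team D does 4/9 of the job, leaving 5/9.
Team D and team E together work at 14/99 per week, so finishing takes 5/9 ÷ 14/99 = 55/14 weeks.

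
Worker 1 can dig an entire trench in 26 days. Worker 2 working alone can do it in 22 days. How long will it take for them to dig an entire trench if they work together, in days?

143/12 days

Combined rate: 1/26 + 1/22 = (11 + 13)/286 = 24/286 = 12/143 per day.
Time = 1 ÷ (12/143) = 143/12 days.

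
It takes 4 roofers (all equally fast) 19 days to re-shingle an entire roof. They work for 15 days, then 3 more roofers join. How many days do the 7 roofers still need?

16/7 days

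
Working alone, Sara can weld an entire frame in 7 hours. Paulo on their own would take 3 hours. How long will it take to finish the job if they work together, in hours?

21/10 hours

Combined rate: 1/7 + 1/3 = (3 + 7)/21 = 10/21 per hour.
Time = 1 ÷ (10/21) = 21/10 hours.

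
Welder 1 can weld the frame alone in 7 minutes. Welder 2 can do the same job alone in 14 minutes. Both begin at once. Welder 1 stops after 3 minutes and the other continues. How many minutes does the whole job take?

8 minutes

In the first 3 minutes the combined rate is 3/14, so 9/14 of the job is done, leaving 5/14.
After Welder 1 leaves the rate is 1/14 per minute; the remaining 5/14 takes 5 minutes.
Total = 3 + 5 = 8 minutes.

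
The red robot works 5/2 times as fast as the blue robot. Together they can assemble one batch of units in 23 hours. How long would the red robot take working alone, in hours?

Let the blue robot's rate be r; then the red robot's rate is (5/2)r, so together (5/2 + 1)r = (7/2)r = 1/23.
Thus r = 2/161 per hour.
The blue robot alone: 161/2 hours; the red robot alone: 161/5 hours.

161/5 hours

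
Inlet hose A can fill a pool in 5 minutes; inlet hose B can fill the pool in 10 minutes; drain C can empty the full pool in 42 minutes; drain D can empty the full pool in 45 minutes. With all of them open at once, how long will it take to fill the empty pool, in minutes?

Net rate = 1/5 + 1/10 − 1/42 − 1/45 = (126 + 63 − 15 − 14)/630 = 160/630 = 16/63 per minute.
Filling time = 1 ÷ (16/63) = 63/16 minutes.

63/16 minutes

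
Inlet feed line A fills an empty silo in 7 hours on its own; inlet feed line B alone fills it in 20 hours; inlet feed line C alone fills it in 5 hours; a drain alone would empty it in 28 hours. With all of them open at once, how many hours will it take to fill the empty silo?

Net rate = 1/7 + 1/20 + 1/5 − 1/28 = (20 + 7 + 28 − 5)/140 = 50/140 = 5/14 per hour.
Filling time = 1 ÷ (5/14) = 14/5 hours.

14/5 hours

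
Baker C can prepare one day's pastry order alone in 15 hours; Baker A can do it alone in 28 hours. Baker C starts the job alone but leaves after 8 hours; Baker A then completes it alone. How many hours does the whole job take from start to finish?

In 8 hours Baker C does 8/15 of the job, leaving 7/15.
Baker A works at 1/28 per hour, so finishing takes 7/15 ÷ 1/28 = 196/15 hours.
Total time = 8 + 196/15 = 316/15 hours.

316/15 hours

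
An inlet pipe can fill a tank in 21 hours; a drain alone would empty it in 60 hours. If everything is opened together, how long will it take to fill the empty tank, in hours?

420/13 hours

Net rate = 1/21 − 1/60 = (20 − 7)/420 = 13/420 per hour.
Filling time = 1 ÷ (13/420) = 420/13 hours.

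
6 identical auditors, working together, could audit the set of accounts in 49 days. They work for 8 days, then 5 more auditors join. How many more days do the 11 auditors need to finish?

One auditor does 1/294 of the job per day.
After 8 days with 6 auditors, 8/49 is done (41/49 left).
With 11 auditors the rate is 11/294, so the rest takes 41/49 ÷ 11/294 = 246/11 days.

246/11 days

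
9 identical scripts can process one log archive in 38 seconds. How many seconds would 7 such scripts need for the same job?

Total work is 9·38 = 342 script-seconds.
With 7 scripts: 342/7 seconds.

342/7 seconds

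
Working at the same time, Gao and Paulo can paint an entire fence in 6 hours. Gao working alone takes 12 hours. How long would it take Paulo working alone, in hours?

Combined rate is 1/6 per hour.
Known contribution: 1/12 per hour.
So Paulo's rate is 1/6 − 1/12 = 1/12, meaning 12 hours alone.

12 hours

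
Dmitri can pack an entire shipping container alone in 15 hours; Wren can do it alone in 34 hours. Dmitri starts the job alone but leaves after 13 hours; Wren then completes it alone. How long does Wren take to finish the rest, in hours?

In 13 hours Dmitri does 13/15 of the job, leaving 2/15.
Wren works at 1/34 per hour, so finishing takes 2/15 ÷ 1/34 = 68/15 hours.

68/15 hours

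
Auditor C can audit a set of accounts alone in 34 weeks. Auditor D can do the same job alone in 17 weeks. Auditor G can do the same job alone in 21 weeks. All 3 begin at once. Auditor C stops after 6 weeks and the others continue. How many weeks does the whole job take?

In the first 6 weeks the combined rate is 97/714, so 97/119 of the job is done, leaving 22/119.
After auditor C leaves the rate is 38/357 per week; the remaining 22/119 takes 33/19 weeks.
Total = 6 + 33/19 = 147/19 weeks.

147/19 weeks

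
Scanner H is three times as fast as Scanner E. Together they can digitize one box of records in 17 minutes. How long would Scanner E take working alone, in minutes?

Let Scanner E's rate be r; then Scanner H's rate is 3r, so together (3 + 1)r = 4r = 1/17.
Thus r = 1/68 per minute.
Scanner E alone: 68 minutes; Scanner H alone: 68/3 minutes.

68 minutes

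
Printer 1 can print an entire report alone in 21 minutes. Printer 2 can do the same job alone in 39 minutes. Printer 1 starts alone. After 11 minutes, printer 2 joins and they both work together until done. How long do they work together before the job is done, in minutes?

13/2 minutes

In the first 11 minutes printer 1 alone does 11/21 of the job, leaving 10/21.
Once everyone is working, combined rate: 1/21 + 1/39 = (13 + 7)/273 = 20/273 per minute.
Remaining 10/21 at 20/273 per minute takes 13/2 minutes.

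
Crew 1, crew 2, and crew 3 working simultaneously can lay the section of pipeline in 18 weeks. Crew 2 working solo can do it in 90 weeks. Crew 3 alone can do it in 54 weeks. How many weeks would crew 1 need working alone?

270/7 weeks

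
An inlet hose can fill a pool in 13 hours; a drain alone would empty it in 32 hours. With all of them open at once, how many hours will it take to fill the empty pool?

Net rate = 1/13 − 1/32 = (32 − 13)/416 = 19/416 per hour.
Filling time = 1 ÷ (19/416) = 416/19 hours.

416/19 hours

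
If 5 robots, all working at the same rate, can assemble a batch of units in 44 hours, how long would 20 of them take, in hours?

Total work is 5·44 = 220 robot-hours.
With 20 robots: 220/20 = 11 hours.

11 hours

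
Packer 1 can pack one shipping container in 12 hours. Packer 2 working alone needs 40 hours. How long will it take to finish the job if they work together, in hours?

120/13 hours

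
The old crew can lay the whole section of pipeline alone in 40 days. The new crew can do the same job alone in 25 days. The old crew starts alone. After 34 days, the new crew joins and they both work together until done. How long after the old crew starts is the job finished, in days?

In the first 34 days the old crew alone does 34/40 = 17/20 of the job, leaving 3/20.
Once everyone is working, combined rate: 1/40 + 1/25 = (5 + 8)/200 = 13/200 per day.
Remaining 3/20 at 13/200 per day takes 30/13 days.
Total from the start = 34 + 30/13 = 472/13 days.

472/13 days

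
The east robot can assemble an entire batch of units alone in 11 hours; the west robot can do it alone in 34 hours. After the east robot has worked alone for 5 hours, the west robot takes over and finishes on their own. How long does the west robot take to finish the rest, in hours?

In 5 hours the east robot does 5/11 of the job, leaving 6/11.
The west robot works at 1/34 per hour, so finishing takes 6/11 ÷ 1/34 = 204/11 hours.

204/11 hours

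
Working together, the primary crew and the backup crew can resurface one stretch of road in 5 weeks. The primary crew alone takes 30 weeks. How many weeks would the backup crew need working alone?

6 weeks

Combined rate is 1/5 per week.
Known contribution: 1/30 per week.
So the backup crew's rate is 1/5 − 1/30 = 1/6, meaning 6 weeks alone.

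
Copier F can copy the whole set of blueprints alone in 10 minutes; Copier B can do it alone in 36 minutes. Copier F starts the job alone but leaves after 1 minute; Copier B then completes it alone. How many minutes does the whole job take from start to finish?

167/5 minutes

In 1 minute Copier F does 1/10 of the job, leaving 9/10.
Copier B works at 1/36 per minute, so finishing takes 9/10 ÷ 1/36 = 162/5 minutes.
Total time = 1 + 162/5 = 167/5 minutes.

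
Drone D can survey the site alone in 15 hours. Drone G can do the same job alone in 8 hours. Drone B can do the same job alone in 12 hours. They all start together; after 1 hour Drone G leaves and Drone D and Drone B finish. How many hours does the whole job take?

In the first 1 hour the combined rate is 11/40, so 11/40 of the job is done, leaving 29/40.
After Drone G leaves the rate is 3/20 per hour; the remaining 29/40 takes 29/6 hours.
Total = 1 + 29/6 = 35/6 hours.

35/6 hours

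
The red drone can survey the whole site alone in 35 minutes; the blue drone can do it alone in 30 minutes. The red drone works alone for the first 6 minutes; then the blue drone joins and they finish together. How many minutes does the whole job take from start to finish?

252/13 minutes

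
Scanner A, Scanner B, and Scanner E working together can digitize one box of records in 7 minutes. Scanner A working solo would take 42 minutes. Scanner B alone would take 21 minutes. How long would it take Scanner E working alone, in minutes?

14 minutes

Combined rate is 1/7 per minute.
Known contribution: 1/42 + 1/21 = (1 + 2)/42 = 3/42 = 1/14 per minute.
So Scanner E's rate is 1/7 − 1/14 = 1/14, meaning 14 minutes alone.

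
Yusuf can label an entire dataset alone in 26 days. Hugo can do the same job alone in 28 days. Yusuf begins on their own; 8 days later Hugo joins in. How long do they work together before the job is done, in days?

28/3 days

In the first 8 days Yusuf alone does 8/26 = 4/13 of the job, leaving 9/13.
Once everyone is working, combined rate: 1/26 + 1/28 = (14 + 13)/364 = 27/364 per day.
Remaining 9/13 at 27/364 per day takes 28/3 days.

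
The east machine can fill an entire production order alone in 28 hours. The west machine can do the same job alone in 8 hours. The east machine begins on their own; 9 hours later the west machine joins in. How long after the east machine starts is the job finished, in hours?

119/9 hours

In the first 9 hours the east machine alone does 9/28 of the job, leaving 19/28.
Once everyone is working, combined rate: 1/28 + 1/8 = (2 + 7)/56 = 9/56 per hour.
Remaining 19/28 at 9/56 per hour takes 38/9 hours.
Total from the start = 9 + 38/9 = 119/9 hours.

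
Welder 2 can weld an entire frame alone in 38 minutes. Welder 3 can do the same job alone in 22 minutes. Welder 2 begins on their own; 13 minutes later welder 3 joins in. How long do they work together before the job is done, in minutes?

55/6 minutes

In the first 13 minutes welder 2 alone does 13/38 of the job, leaving 25/38.
Once everyone is working, combined rate: 1/38 + 1/22 = (11 + 19)/418 = 30/418 = 15/209 per minute.
Remaining 25/38 at 15/209 per minute takes 55/6 minutes.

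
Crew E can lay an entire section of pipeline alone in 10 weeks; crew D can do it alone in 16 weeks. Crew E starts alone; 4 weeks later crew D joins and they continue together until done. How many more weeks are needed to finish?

In 4 weeks crew E does 4/10 = 2/5 of the job, leaving 3/5.
Crew E and crew D together work at 13/80 per week, so finishing takes 3/5 ÷ 13/80 = 48/13 weeks.

48/13 weeks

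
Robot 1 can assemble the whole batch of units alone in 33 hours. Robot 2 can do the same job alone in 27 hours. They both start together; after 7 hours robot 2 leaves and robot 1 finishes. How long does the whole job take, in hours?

In the first 7 hours the combined rate is 20/297, so 140/297 of the job is done, leaving 157/297.
After robot 2 leaves the rate is 1/33 per hour; the remaining 157/297 takes 157/9 hours.
Total = 7 + 157/9 = 220/9 hours.

220/9 hours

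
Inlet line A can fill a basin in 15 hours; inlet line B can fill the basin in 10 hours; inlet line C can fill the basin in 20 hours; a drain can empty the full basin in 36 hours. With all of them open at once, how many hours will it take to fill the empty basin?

90/17 hours

Net rate = 1/15 + 1/10 + 1/20 − 1/36 = (12 + 18 + 9 − 5)/180 = 34/180 = 17/90 per hour.
Filling time = 1 ÷ (17/90) = 90/17 hours.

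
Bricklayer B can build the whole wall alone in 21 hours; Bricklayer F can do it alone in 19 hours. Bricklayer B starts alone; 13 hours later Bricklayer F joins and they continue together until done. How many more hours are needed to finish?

19/5 hours

In 13 hours Bricklayer B does 13/21 of the job, leaving 8/21.
Bricklayer B and Bricklayer F together work at 40/399 per hour, so finishing takes 8/21 ÷ 40/399 = 19/5 hours.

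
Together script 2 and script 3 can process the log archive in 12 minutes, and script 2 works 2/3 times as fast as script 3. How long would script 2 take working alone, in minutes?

30 minutes

Let script 3's rate be r; then script 2's rate is (2/3)r, so together (2/3 + 1)r = (5/3)r = 1/12.
Thus r = 1/20 per minute.
Script 3 alone: 20 minutes; script 2 alone: 30 minutes.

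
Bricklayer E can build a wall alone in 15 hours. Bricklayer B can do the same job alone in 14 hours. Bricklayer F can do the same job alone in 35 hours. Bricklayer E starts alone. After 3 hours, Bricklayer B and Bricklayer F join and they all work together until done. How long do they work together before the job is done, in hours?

In the first 3 hours Bricklayer E alone does 3/15 = 1/5 of the job, leaving 4/5.
Once everyone is working, combined rate: 1/15 + 1/14 + 1/35 = (14 + 15 + 6)/210 = 35/210 = 1/6 per hour.
Remaining 4/5 at 1/6 per hour takes 24/5 hours.

24/5 hours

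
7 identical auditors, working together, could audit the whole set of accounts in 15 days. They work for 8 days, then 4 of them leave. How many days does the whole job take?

73/3 days

One auditor does 1/105 of the job per day.
After 8 days with 7 auditors, 8/15 is done (7/15 left).
With 3 auditors the rate is 3/105 = 1/35, so the rest takes 7/15 ÷ 1/35 = 49/3 days.
Total = 8 + 49/3 = 73/3 days.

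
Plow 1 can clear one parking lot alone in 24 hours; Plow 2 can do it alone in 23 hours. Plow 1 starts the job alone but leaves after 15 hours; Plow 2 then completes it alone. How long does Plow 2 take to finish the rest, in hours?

69/8 hours

In 15 hours Plow 1 does 15/24 = 5/8 of the job, leaving 3/8.
Plow 2 works at 1/23 per hour, so finishing takes 3/8 ÷ 1/23 = 69/8 hours.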